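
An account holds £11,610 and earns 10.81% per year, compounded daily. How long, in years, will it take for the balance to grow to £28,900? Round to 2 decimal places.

8.44 years

(1 + 0.000296164)^(365t) = 28,900/11,610 = 2.4892.
365t·ln(1 + 0.000296164) = ln(2.4892); 365t = 0.91197/0.000296121 ≈ 3079.7418.
t ≈ 8.4376 years.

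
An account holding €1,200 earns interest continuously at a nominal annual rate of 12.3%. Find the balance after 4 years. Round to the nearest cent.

€1,962.70

A = P·e^(rt) = 1,200·e^(0.123·4) = 1,200·e^0.492.
e^0.492 ≈ 1.635584119, so A ≈ 1,962.7009.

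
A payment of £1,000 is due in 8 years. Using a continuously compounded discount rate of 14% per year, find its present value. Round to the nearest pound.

£326

P = A·e^(−rt) = 1,000·e^(−1.12).
e^(−1.12) ≈ 0.326279795, so P ≈ 326.2798.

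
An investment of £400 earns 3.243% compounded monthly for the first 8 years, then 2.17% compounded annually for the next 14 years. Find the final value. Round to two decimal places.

After 8 years at 3.243%: 400 × 1.2957505 ≈ 518.3002.
Then 14 years at 2.17%: 518.3002 × 1.35060237 ≈ 700.0175.

£700.02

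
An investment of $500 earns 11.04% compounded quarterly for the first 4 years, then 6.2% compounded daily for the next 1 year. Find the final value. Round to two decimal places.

Phase 1: 500·(1 + 0.0276)^16 ≈ 772.9574.
Phase 2: 772.9574·(1 + 0.062/365)^365 ≈ 822.3932.

$822.39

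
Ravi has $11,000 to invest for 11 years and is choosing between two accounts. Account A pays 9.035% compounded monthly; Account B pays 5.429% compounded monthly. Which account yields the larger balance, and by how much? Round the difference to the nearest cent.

A: (1 + 0.09035/12)^132 ≈ 2.6915769358, so 11,000 × 2.6915769358 ≈ 29,607.3463.
B: (1 + 0.05429/12)^132 ≈ 1.8145602777, so 11,000 × 1.8145602777 ≈ 19,960.1631.
Difference ≈ 9,647.1832 in favor of A.

Account A, by $9,647.18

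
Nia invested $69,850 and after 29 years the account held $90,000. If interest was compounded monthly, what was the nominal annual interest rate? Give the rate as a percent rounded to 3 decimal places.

0.874%

(1 + r/12)^348 = 90,000/69,850 = 1.28848.
1 + r/12 = 1.28848^(1/348) ≈ 1.000729, so r/12 ≈ 0.000728597.
r ≈ 12·0.000728597 = 0.87432%.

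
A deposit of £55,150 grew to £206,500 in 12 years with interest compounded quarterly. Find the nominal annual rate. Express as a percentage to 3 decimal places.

11.155%

(1 + r/4)^48 = 206,500/55,150 = 3.74433.
1 + r/4 = 3.74433^(1/48) ≈ 1.027887, so r/4 ≈ 0.0278868.
r ≈ 4·0.0278868 = 11.15473%.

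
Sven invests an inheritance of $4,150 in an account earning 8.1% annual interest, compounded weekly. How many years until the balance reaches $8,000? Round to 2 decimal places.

8.11 years

(1 + 0.00155769)^(52t) = 8,000/4,150 = 1.9277.
52t·ln(1 + 0.00155769) = ln(1.9277); 52t = 0.65633/0.00155648 ≈ 421.6778.
t ≈ 8.1092 years.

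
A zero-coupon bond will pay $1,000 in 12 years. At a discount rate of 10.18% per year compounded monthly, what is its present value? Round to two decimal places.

Periodic rate = 10.18%/12 = 0.00848333; 144 periods.
P = 1,000/(1 + 0.1018/12)^144 ≈ 1,000/3.3751761 ≈ 296.2808.

$296.28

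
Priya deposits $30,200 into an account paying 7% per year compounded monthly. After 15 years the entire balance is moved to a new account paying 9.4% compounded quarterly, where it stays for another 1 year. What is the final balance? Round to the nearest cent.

$94,415.36

After 15 years at 7%: 30,200 × 2.8489467309 ≈ 86,038.1913.
Then 1 years at 9.4%: 86,038.1913 × 1.0973657165 ≈ 94,415.3614.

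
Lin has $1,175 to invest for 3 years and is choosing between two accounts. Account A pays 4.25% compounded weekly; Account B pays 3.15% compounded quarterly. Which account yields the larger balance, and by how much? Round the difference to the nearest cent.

Account A growth factor: (1 + 0.0425/52)^156 ≈ 1.135925713; balance ≈ 1,334.7127.
Account B growth factor: (1 + 0.007875)^12 ≈ 1.098702401; balance ≈ 1,290.9753.
Account A is larger by 43.7374.

Account A, by $43.74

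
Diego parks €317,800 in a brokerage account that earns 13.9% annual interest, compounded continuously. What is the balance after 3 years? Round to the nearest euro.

€482,231

A = P·e^(rt) = 317,800·e^(0.139·3) = 317,800·e^0.417.
e^0.417 ≈ 1.51740251294, so A ≈ 482,230.5186.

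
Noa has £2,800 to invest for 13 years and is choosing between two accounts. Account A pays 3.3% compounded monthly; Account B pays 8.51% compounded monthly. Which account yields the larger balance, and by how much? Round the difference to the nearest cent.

Account A growth factor: (1 + 0.00275)^156 ≈ 1.534817074; balance ≈ 4,297.4878.
Account B growth factor: (1 + 0.0851/12)^156 ≈ 3.01137171; balance ≈ 8,431.8408.
Account B is larger by 4,134.3530.

Account B, by £4,134.35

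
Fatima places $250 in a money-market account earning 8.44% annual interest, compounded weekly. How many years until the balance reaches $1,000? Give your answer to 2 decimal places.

We need (1 + 0.00162308)^(52t) = 4, so 52t = ln 4 / ln 1.001623 ≈ 854.8080.
t ≈ 854.8080/52 = 16.4386 years.

16.44 years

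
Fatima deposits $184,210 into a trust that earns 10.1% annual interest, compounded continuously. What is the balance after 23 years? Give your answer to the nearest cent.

$1,880,092.79

A = P·e^(rt) = 184,210·e^(0.101·23) = 184,210·e^2.323.
e^2.323 ≈ 10.20624716535, so A ≈ 1,880,092.7903.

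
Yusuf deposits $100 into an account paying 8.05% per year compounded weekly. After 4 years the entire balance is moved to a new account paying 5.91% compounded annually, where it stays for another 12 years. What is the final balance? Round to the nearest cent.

$274.78

Phase 1: 100·(1 + 0.0805/52)^208 ≈ 137.9541.
Phase 2: 137.9541·(1 + 0.0591)^12 ≈ 274.7757.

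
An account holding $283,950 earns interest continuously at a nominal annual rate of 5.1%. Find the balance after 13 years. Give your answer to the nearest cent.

A = P·e^(rt) = 283,950·e^(0.051·13) = 283,950·e^0.663.
e^0.663 ≈ 1.94060542668, so A ≈ 551,034.9109.

$551,034.91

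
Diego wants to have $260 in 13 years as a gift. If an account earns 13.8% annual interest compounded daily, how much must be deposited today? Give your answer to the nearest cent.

Growth factor = (1 + 0.138/365)^4745 ≈ 6.01141971.
P = 260/6.01141971 ≈ 43.2510.

$43.25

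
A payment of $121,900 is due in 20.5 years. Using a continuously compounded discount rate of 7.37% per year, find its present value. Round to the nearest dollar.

$26,906

P = A·e^(−rt) = 121,900·e^(−1.51085).
e^(−1.51085) ≈ 0.220722284259, so P ≈ 26,906.0465.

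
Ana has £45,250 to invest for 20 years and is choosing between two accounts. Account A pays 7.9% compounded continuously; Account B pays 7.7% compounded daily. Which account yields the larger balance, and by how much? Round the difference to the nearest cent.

Account A growth factor: e^(0.079·20) = e^1.58 ≈ 4.85495581124; balance ≈ 219,686.7505.
Account B growth factor: (1 + 0.077/365)^7300 ≈ 4.66383273068; balance ≈ 211,038.4311.
Account A is larger by 8,648.3194.

Account A, by £8,648.32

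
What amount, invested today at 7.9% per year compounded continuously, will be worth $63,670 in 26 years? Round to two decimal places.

$8,163.83

P = A·e^(−rt) = 63,670·e^(−2.054).
e^(−2.054) ≈ 0.12822099248, so P ≈ 8,163.8306.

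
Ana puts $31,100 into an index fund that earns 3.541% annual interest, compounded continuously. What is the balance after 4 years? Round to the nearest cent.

A = P·e^(rt) = 31,100·e^(0.03541·4) = 31,100·e^0.14164.
e^0.14164 ≈ 1.1521617956, so A ≈ 35,832.2318.

$35,832.23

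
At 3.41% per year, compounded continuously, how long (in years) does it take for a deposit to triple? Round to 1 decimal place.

e^(0.0341t) = 3, so 0.0341t = ln 3 ≈ 1.0986.
t ≈ 1.0986/0.0341 ≈ 32.2174.

32.2 years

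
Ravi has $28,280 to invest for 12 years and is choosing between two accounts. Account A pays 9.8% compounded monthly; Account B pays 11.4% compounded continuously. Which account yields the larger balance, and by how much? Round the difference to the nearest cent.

Account A growth factor: (1 + 0.098/12)^144 ≈ 3.2259387241; balance ≈ 91,229.5471.
Account B growth factor: e^(0.114·12) = e^1.368 ≈ 3.92748785954; balance ≈ 111,069.3567.
Account B is larger by 19,839.8096.

Account B, by $19,839.81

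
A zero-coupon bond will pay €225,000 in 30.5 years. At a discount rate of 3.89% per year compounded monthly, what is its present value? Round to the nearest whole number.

€68,825

Growth factor = (1 + 0.0389/12)^366 ≈ 3.26915358244.
P = 225,000/3.26915358244 ≈ 68,825.1544.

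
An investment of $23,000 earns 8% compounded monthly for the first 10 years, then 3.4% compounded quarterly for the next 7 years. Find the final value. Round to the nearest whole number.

After 10 years at 8%: 23,000 × 2.2196402345 ≈ 51,051.7254.
Then 7 years at 3.4%: 51,051.7254 × 1.267433761 ≈ 64,704.6803.

$64,705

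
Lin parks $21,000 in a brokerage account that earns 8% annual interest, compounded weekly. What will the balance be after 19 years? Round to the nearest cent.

$95,904.64

Periodic rate = 8%/52 = 0.00153846; periods = 52·19 = 988.
A = 21,000·(1 + 0.08/52)^988 ≈ 21,000·4.5668878032 ≈ 95,904.6439.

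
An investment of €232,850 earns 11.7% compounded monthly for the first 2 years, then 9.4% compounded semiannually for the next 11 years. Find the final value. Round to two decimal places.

After 2 years at 11.7%: 232,850 × 1.26221310285 ≈ 293,906.3210.
Then 11 years at 9.4%: 293,906.3210 × 2.7467997357 ≈ 807,301.8048.

€807,301.80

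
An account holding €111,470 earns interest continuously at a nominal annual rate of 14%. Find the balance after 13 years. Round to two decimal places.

€687,977.06

A = P·e^(rt) = 111,470·e^(0.14·13) = 111,470·e^1.82.
e^1.82 ≈ 6.17185844988, so A ≈ 687,977.0614.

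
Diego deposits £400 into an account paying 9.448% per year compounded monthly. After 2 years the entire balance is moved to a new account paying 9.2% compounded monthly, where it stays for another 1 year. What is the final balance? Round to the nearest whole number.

£529

After 2 years at 9.448%: 400 × 1.20709906 ≈ 482.8396.
Then 1 years at 9.2%: 482.8396 × 1.0959802 ≈ 529.1827.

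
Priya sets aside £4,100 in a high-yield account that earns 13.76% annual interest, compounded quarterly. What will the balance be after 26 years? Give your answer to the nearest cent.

£138,162.15

Growth factor = (1 + 0.0344)^104 ≈ 33.6980860323.
A ≈ 4,100 × 33.6980860323 ≈ 138,162.1527.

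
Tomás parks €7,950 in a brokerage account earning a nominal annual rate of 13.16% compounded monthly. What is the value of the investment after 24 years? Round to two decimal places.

Periodic rate = 13.16%/12 = 0.0109667; periods = 12·24 = 288.
A = 7,950·(1 + 0.1316/12)^288 ≈ 7,950·23.131770653 ≈ 183,897.5767.

€183,897.58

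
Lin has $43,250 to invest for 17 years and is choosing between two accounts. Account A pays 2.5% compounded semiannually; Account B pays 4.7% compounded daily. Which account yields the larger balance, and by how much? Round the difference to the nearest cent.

Account A growth factor: (1 + 0.0125)^34 ≈ 1.5255662917; balance ≈ 65,980.7421.
Account B growth factor: (1 + 0.047/365)^6205 ≈ 2.2232021398; balance ≈ 96,153.4925.
Account B is larger by 30,172.7504.

Account B, by $30,172.75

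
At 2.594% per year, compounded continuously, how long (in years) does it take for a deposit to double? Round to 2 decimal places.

e^(0.02594t) = 2, so 0.02594t = ln 2 ≈ 0.69315.
t ≈ 0.69315/0.02594 ≈ 26.7212.

26.72 years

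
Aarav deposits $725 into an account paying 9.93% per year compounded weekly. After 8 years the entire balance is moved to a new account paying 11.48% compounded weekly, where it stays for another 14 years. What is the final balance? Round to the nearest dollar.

$7,984

After 8 years at 9.93%: 725 × 2.211436855 ≈ 1,603.2917.
Then 14 years at 11.48%: 1,603.2917 × 4.979993099 ≈ 7,984.3817.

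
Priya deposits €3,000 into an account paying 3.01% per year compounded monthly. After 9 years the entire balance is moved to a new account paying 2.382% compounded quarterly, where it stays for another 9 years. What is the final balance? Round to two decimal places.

Phase 1: 3,000·(1 + 0.0301/12)^108 ≈ 3,932.0979.
Phase 2: 3,932.0979·(1 + 0.005955)^36 ≈ 4,869.1399.

€4,869.14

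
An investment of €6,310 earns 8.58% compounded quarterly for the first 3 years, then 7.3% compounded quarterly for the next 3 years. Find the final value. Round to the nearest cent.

€10,113.18

Phase 1: 6,310·(1 + 0.02145)^12 ≈ 8,140.1932.
Phase 2: 8,140.1932·(1 + 0.01825)^12 ≈ 10,113.1800.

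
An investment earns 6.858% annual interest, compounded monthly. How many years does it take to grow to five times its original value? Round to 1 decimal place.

(1 + 0.005715)^(12t) = 5.
12t = ln 5 / ln(1 + 0.005715) ≈ 1.6094/0.00569873 ≈ 282.4204.
t ≈ 23.5350.

23.5 years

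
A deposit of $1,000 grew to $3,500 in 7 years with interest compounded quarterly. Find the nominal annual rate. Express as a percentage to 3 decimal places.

The 28-period growth factor is 3,500/1,000 = 3.5.
r/4 = 3.5^(1/28) − 1 ≈ 0.0457575, so r ≈ 4·0.0457575 = 18.30301%.

18.303%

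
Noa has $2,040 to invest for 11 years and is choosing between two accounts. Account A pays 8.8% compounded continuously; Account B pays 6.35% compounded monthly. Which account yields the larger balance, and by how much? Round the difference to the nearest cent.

Account A, by $1,276.30

A: e^(0.088·11) = e^0.968 ≈ 2.632673843, so 2,040 × 2.632673843 ≈ 5,370.6546.
B: (1 + 0.0635/12)^132 ≈ 2.007034741, so 2,040 × 2.007034741 ≈ 4,094.3509.
Difference ≈ 1,276.3038 in favor of A.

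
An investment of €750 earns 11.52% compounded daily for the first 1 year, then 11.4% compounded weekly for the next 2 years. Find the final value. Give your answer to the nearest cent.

Phase 1: 750·(1 + 0.1152/365)^365 ≈ 841.5581.
Phase 2: 841.5581·(1 + 0.114/52)^104 ≈ 1,056.8050.

€1,056.80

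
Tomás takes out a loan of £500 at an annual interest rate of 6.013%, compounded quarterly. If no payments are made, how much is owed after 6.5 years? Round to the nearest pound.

Growth factor = (1 + 0.0150325)^26 ≈ 1.47393607.
A ≈ 500 × 1.47393607 ≈ 736.9680.

£737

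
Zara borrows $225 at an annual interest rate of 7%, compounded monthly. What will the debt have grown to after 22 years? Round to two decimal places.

$1,044.85

Growth factor = (1 + 0.07/12)^264 ≈ 4.643766232.
A ≈ 225 × 4.643766232 ≈ 1,044.8474.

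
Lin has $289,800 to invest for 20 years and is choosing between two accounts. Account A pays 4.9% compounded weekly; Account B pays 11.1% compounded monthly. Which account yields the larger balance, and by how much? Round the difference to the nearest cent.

Account A growth factor: (1 + 0.049/52)^1040 ≈ 2.66322703643; balance ≈ 771,803.1952.
Account B growth factor: (1 + 0.00925)^240 ≈ 9.113851327971; balance ≈ 2,641,194.1148.
Account B is larger by 1,869,390.9197.

Account B, by $1,869,390.92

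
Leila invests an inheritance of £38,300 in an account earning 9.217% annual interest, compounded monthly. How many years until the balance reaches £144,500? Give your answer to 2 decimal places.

14.46 years

We need (1 + 0.00768083)^(12t) = 3.7728, so 12t = ln 3.7728 / ln 1.007681 ≈ 173.5388.
t ≈ 173.5388/12 = 14.4616 years.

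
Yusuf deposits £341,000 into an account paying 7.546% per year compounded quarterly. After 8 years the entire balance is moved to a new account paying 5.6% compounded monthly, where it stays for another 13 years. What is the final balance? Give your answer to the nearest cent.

£1,282,088.26

Phase 1: 341,000·(1 + 0.018865)^32 ≈ 620,136.0452.
Phase 2: 620,136.0452·(1 + 0.056/12)^156 ≈ 1,282,088.2609.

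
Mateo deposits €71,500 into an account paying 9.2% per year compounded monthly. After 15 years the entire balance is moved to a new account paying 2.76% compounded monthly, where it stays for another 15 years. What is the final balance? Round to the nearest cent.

Phase 1: 71,500·(1 + 0.092/12)^180 ≈ 282,713.5892.
Phase 2: 282,713.5892·(1 + 0.0023)^180 ≈ 427,501.9979.

€427,502.00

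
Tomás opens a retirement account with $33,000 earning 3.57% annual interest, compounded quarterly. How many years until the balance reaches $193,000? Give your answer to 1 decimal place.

We need (1 + 0.008925)^(4t) = 5.8485, so 4t = ln 5.8485 / ln 1.008925 ≈ 198.7734.
t ≈ 198.7734/4 = 49.6933 years.

49.7 years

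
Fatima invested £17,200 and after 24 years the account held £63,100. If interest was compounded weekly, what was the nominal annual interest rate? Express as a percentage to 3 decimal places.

5.419%

(1 + r/52)^1248 = 63,100/17,200 = 3.6686.
1 + r/52 = 3.6686^(1/1248) ≈ 1.001042, so r/52 ≈ 0.00104206.
r ≈ 52·0.00104206 = 5.41870%.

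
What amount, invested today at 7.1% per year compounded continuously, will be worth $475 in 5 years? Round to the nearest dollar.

P = A·e^(−rt) = 475·e^(−0.355).
e^(−0.355) ≈ 0.701173443, so P ≈ 333.0574.

$333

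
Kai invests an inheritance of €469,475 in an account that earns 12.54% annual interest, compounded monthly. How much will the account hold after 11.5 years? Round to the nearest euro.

Growth factor = (1 + 0.01045)^138 ≈ 4.198037327666.
A ≈ 469,475 × 4.198037327666 ≈ 1,970,873.5744.

€1,970,874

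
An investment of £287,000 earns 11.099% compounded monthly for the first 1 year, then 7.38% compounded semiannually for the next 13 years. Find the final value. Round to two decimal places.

£822,283.22

After 1 years at 11.099%: 287,000 × 1.11681385693 ≈ 320,525.5769.
Then 13 years at 7.38%: 320,525.5769 × 2.56542153727 ≈ 822,283.2183.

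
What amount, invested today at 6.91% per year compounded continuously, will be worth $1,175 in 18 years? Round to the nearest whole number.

$339

P = A·e^(−rt) = 1,175·e^(−1.2438).
e^(−1.2438) ≈ 0.2882866446, so P ≈ 338.7368.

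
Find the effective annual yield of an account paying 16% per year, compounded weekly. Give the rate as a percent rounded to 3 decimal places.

EAR = (1 + 16%/52)^52 − 1 = (1 + 0.00307692)^52 − 1.
(1 + 0.00307692)^52 ≈ 1.173223, so EAR ≈ 17.32226%.

17.322%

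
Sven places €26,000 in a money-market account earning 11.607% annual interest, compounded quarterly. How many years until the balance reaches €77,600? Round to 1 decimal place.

We need (1 + 0.0290175)^(4t) = 2.9846, so 4t = ln 2.9846 / ln 1.029017 ≈ 38.2273.
t ≈ 38.2273/4 = 9.5568 years.

9.6 years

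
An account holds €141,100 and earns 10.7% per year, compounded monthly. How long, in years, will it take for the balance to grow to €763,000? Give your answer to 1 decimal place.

15.8 years

We need (1 + 0.00891667)^(12t) = 5.4075, so 12t = ln 5.4075 / ln 1.008917 ≈ 190.1274.
t ≈ 190.1274/12 = 15.8440 years.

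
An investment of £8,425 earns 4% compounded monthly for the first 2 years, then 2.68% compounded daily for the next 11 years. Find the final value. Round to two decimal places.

After 2 years at 4%: 8,425 × 1.0831429592 ≈ 9,125.4794.
Then 11 years at 2.68%: 9,125.4794 × 1.3428432276 ≈ 12,254.0883.

£12,254.09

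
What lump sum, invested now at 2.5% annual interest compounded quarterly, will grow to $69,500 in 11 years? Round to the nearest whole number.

$52,835

Growth factor = (1 + 0.00625)^44 ≈ 1.3154044555.
P = 69,500/1.3154044555 ≈ 52,835.4604.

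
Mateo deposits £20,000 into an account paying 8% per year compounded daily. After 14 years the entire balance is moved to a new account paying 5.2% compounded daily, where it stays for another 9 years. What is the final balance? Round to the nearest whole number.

Phase 1: 20,000·(1 + 0.08/365)^5110 ≈ 61,289.5620.
Phase 2: 61,289.5620·(1 + 0.052/365)^3285 ≈ 97,863.7512.

£97,864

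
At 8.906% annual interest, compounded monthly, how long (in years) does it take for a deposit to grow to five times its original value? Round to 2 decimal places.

(1 + 0.00742167)^(12t) = 5.
12t = ln 5 / ln(1 + 0.00742167) ≈ 1.6094/0.00739426 ≈ 217.6604.
t ≈ 18.1384.

18.14 years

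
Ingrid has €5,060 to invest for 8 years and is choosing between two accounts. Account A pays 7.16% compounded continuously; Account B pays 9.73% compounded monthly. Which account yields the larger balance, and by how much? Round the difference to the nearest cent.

Account A growth factor: e^(0.0716·8) = e^0.5728 ≈ 1.773225137; balance ≈ 8,972.5192.
Account B growth factor: (1 + 0.0973/12)^96 ≈ 2.1711591431; balance ≈ 10,986.0653.
Account B is larger by 2,013.5461.

Account B, by €2,013.55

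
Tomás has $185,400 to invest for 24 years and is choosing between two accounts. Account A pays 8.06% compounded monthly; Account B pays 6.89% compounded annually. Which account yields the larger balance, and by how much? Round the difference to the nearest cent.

Account A, by $357,190.90

A: (1 + 0.0806/12)^288 ≈ 6.875281467916, so 185,400 × 6.875281467916 ≈ 1,274,677.1842.
B: (1 + 0.0689)^24 ≈ 4.94868544748, so 185,400 × 4.94868544748 ≈ 917,486.2820.
Difference ≈ 357,190.9022 in favor of A.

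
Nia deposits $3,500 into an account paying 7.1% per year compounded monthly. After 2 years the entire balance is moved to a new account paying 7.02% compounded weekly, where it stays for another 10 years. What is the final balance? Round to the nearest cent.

Phase 1: 3,500·(1 + 0.071/12)^24 ≈ 4,032.3307.
Phase 2: 4,032.3307·(1 + 0.00135)^520 ≈ 8,132.5222.

$8,132.52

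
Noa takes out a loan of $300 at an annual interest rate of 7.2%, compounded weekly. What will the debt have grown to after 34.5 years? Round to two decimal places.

$3,590.56

Periodic rate = 7.2%/52 = 0.00138462; periods = 52·34.5 = 1794.
A = 300·(1 + 0.072/52)^1794 ≈ 300·11.96854422 ≈ 3,590.5633.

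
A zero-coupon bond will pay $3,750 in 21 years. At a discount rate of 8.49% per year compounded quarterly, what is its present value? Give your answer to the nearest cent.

$642.44

Periodic rate = 8.49%/4 = 0.021225; 84 periods.
P = 3,750/(1 + 0.021225)^84 ≈ 3,750/5.837149133 ≈ 642.4369.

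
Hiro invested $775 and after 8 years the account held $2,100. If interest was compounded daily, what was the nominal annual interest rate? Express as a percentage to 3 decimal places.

12.462%

(1 + r/365)^2920 = 2,100/775 = 2.70968.
1 + r/365 = 2.70968^(1/2920) ≈ 1.000341, so r/365 ≈ 0.000341438.
r ≈ 365·0.000341438 = 12.46250%.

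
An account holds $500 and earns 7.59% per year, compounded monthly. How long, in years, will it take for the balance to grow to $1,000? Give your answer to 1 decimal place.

(1 + 0.006325)^(12t) = 1,000/500 = 2.
12t·ln(1 + 0.006325) = ln(2); 12t = 0.69315/0.00630508 ≈ 109.9347.
t ≈ 9.1612 years.

9.2 years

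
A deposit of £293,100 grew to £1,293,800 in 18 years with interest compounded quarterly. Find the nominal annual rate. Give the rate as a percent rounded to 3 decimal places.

The 72-period growth factor is 1,293,800/293,100 = 4.41419.
r/4 = 4.41419^(1/72) − 1 ≈ 0.0208367, so r ≈ 4·0.0208367 = 8.33467%.

8.335%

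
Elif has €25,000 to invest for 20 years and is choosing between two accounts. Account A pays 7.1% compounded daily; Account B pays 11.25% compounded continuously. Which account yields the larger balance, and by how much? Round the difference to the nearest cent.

Account B, by €133,779.67

A: (1 + 0.071/365)^7300 ≈ 4.13654917778, so 25,000 × 4.13654917778 ≈ 103,413.7294.
B: e^(0.1125·20) = e^2.25 ≈ 9.48773583636, so 25,000 × 9.48773583636 ≈ 237,193.3959.
Difference ≈ 133,779.6665 in favor of B.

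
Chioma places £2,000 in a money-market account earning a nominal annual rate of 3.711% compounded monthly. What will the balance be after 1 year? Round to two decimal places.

Periodic rate = 3.711%/12 = 0.0030925; periods = 12·1 = 12.
A = 2,000·(1 + 0.0030925)^12 ≈ 2,000·1.037747747 ≈ 2,075.4955.

£2,075.50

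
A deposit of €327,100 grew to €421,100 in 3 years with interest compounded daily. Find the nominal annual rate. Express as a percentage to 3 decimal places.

The 1095-period growth factor is 421,100/327,100 = 1.28737.
r/365 = 1.28737^(1/1095) − 1 ≈ 0.000230716, so r ≈ 365·0.000230716 = 8.42112%.

8.421%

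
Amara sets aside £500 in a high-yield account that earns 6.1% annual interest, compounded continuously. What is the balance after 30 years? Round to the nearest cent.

£3,116.94

A = P·e^(rt) = 500·e^(0.061·30) = 500·e^1.83.
e^1.83 ≈ 6.233886659, so A ≈ 3,116.9433.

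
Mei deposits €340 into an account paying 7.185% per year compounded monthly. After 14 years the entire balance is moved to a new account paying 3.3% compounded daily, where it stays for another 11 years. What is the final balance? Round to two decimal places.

€1,332.52

After 14 years at 7.185%: 340 × 2.726177797 ≈ 926.9005.
Then 11 years at 3.3%: 926.9005 × 1.43761227 ≈ 1,332.5235.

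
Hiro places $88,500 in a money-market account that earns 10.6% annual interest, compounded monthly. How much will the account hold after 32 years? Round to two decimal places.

$2,591,802.51

Growth factor = (1 + 0.106/12)^384 ≈ 29.28590404637.
A ≈ 88,500 × 29.28590404637 ≈ 2,591,802.5081.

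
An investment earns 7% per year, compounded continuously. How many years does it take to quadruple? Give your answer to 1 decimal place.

19.8 years

e^(0.07t) = 4, so 0.07t = ln 4 ≈ 1.3863.
t ≈ 1.3863/0.07 ≈ 19.8042.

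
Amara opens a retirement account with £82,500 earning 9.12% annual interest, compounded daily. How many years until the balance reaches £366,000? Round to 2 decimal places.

16.34 years

(1 + 0.000249863)^(365t) = 366,000/82,500 = 4.4364.
365t·ln(1 + 0.000249863) = ln(4.4364); 365t = 1.4898/0.000249832 ≈ 5963.3522.
t ≈ 16.3380 years.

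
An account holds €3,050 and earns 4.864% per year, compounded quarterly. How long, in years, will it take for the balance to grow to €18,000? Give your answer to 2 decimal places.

36.72 years

(1 + 0.01216)^(4t) = 18,000/3,050 = 5.9016.
4t·ln(1 + 0.01216) = ln(5.9016); 4t = 1.7752/0.0120867 ≈ 146.8752.
t ≈ 36.7188 years.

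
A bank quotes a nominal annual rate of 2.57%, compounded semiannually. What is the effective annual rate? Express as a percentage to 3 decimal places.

One year is 2 periods at 0.01285 each: (1 + 0.01285)^2 ≈ 1.025865.
EAR = 1.025865 − 1 ≈ 2.58651%.

2.587%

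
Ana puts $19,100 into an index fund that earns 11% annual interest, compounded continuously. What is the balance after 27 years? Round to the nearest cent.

$372,295.66

A = P·e^(rt) = 19,100·e^(0.11·27) = 19,100·e^2.97.
e^2.97 ≈ 19.491919596, so A ≈ 372,295.6643.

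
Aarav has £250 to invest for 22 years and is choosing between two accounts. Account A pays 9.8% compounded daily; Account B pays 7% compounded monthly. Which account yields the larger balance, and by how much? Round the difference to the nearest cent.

Account A, by £997.56

A: (1 + 0.098/365)^8030 ≈ 8.634023476, so 250 × 8.634023476 ≈ 2,158.5059.
B: (1 + 0.07/12)^264 ≈ 4.643766232, so 250 × 4.643766232 ≈ 1,160.9416.
Difference ≈ 997.5643 in favor of A.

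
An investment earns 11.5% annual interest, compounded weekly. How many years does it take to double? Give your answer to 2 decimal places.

(1 + 0.00221154)^(52t) = 2.
52t = ln 2 / ln(1 + 0.00221154) ≈ 0.69315/0.0022091 ≈ 313.7695.
t ≈ 6.0340.

6.03 years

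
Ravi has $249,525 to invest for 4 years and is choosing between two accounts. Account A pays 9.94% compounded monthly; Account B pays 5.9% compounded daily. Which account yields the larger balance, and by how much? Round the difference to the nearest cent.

Account A, by $54,811.45

A: (1 + 0.0994/12)^48 ≈ 1.48581331738, so 249,525 × 1.48581331738 ≈ 370,747.5680.
B: (1 + 0.059/365)^1460 ≈ 1.26615016203, so 249,525 × 1.26615016203 ≈ 315,936.1192.
Difference ≈ 54,811.4488 in favor of A.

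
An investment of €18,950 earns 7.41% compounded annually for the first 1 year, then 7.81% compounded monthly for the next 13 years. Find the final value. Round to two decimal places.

€55,996.96

Phase 1: 18,950·(1 + 0.0741)^1 ≈ 20,354.1950.
Phase 2: 20,354.1950·(1 + 0.0781/12)^156 ≈ 55,996.9566.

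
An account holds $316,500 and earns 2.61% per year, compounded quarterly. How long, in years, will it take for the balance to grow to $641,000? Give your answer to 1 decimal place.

27.1 years

(1 + 0.006525)^(4t) = 641,000/316,500 = 2.0253.
4t·ln(1 + 0.006525) = ln(2.0253); 4t = 0.70571/0.0065038 ≈ 108.5067.
t ≈ 27.1267 years.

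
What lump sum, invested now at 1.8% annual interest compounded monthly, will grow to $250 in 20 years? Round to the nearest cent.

$174.47

Growth factor = (1 + 0.0015)^240 ≈ 1.43294285.
P = 250/1.43294285 ≈ 174.4661.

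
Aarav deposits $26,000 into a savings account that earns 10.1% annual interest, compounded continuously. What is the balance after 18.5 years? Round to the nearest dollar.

A = P·e^(rt) = 26,000·e^(0.101·18.5) = 26,000·e^1.8685.
e^1.8685 ≈ 6.47857125037, so A ≈ 168,442.8525.

$168,443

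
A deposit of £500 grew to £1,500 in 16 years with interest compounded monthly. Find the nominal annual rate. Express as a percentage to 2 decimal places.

(1 + r/12)^192 = 1,500/500 = 3.
1 + r/12 = 3^(1/192) ≈ 1.005738, so r/12 ≈ 0.00573834.
r ≈ 12·0.00573834 = 6.88601%.

6.89%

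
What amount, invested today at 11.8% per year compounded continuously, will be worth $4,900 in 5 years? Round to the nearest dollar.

P = A·e^(−rt) = 4,900·e^(−0.59).
e^(−0.59) ≈ 0.5543272847, so P ≈ 2,716.2037.

$2,716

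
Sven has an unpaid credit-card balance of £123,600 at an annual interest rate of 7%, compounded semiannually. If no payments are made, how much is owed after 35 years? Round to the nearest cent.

Growth factor = (1 + 0.035)^70 ≈ 11.11282526067.
A ≈ 123,600 × 11.11282526067 ≈ 1,373,545.2022.

£1,373,545.20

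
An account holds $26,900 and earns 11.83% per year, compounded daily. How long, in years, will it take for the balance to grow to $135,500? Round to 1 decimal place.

13.7 years

(1 + 0.00032411)^(365t) = 135,500/26,900 = 5.0372.
365t·ln(1 + 0.00032411) = ln(5.0372); 365t = 1.6168/0.000324057 ≈ 4989.3845.
t ≈ 13.6695 years.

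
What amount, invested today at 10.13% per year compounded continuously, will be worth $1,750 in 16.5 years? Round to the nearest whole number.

P = A·e^(−rt) = 1,750·e^(−1.67145).
e^(−1.67145) ≈ 0.1879743052, so P ≈ 328.9550.

$329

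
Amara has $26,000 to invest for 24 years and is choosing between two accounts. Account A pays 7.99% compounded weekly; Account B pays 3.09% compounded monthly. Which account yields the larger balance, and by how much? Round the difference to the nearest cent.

Account A, by $122,130.03

A: (1 + 0.0799/52)^1248 ≈ 6.79460064718, so 26,000 × 6.79460064718 ≈ 176,659.6168.
B: (1 + 0.002575)^288 ≈ 2.0972916585, so 26,000 × 2.0972916585 ≈ 54,529.5831.
Difference ≈ 122,130.0337 in favor of A.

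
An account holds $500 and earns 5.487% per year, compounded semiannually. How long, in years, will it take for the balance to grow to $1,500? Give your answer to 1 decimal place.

20.3 years

We need (1 + 0.027435)^(2t) = 3, so 2t = ln 3 / ln 1.027435 ≈ 40.5910.
t ≈ 40.5910/2 = 20.2955 years.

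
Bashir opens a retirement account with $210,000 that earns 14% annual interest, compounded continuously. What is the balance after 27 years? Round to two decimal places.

A = P·e^(rt) = 210,000·e^(0.14·27) = 210,000·e^3.78.
e^3.78 ≈ 43.81604173557, so A ≈ 9,201,368.7645.

$9,201,368.76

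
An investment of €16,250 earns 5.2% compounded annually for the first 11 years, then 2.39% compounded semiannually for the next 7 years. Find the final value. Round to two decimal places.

After 11 years at 5.2%: 16,250 × 1.7465182898 ≈ 28,380.9222.
Then 7 years at 2.39%: 28,380.9222 × 1.1809370995 ≈ 33,516.0840.

€33,516.08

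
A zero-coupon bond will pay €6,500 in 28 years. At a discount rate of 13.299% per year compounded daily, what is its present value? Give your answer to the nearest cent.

Periodic rate = 13.299%/365 = 0.000364356; 10220 periods.
P = 6,500/(1 + 0.13299/365)^10220 ≈ 6,500/41.3901026 ≈ 157.0424.

€157.04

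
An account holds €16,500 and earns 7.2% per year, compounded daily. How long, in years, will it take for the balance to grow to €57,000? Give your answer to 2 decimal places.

We need (1 + 0.00019726)^(365t) = 3.4545, so 365t = ln 3.4545 / ln 1.000197 ≈ 6285.1639.
t ≈ 6285.1639/365 = 17.2196 years.

17.22 years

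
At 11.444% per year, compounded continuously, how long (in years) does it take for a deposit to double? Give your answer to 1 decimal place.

e^(0.11444t) = 2, so 0.11444t = ln 2 ≈ 0.69315.
t ≈ 0.69315/0.11444 ≈ 6.0569.

6.1 years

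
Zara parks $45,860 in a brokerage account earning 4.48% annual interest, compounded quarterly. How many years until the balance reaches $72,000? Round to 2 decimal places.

We need (1 + 0.0112)^(4t) = 1.57, so 4t = ln 1.57 / ln 1.0112 ≈ 40.4995.
t ≈ 40.4995/4 = 10.1249 years.

10.12 years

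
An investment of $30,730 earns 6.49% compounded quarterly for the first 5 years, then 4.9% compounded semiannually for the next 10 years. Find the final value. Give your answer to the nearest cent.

After 5 years at 6.49%: 30,730 × 1.3797407602 ≈ 42,399.4336.
Then 10 years at 4.9%: 42,399.4336 × 1.6227038058 ≈ 68,801.7222.

$68,801.72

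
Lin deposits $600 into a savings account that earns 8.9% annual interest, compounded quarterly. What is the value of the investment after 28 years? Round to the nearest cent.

Periodic rate = 8.9%/4 = 0.02225; periods = 4·28 = 112.
A = 600·(1 + 0.02225)^112 ≈ 600·11.75973008 ≈ 7,055.8380.

$7,055.84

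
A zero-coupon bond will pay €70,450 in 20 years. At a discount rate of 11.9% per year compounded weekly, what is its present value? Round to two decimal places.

Growth factor = (1 + 0.119/52)^1040 ≈ 10.775562926.
P = 70,450/10.775562926 ≈ 6,537.9415.

€6,537.94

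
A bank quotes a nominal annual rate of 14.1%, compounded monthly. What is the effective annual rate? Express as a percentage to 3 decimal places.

15.048%

One year is 12 periods at 0.01175 each: (1 + 0.01175)^12 ≈ 1.150479.
EAR = 1.150479 − 1 ≈ 15.04786%.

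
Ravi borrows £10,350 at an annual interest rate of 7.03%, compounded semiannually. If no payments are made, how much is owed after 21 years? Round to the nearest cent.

£44,165.01

Growth factor = (1 + 0.03515)^42 ≈ 4.267151197.
A ≈ 10,350 × 4.267151197 ≈ 44,165.0149.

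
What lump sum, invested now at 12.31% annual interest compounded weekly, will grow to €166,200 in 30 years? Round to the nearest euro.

€4,156

Periodic rate = 12.31%/52 = 0.00236731; 1560 periods.
P = 166,200/(1 + 0.1231/52)^1560 ≈ 166,200/39.9902491371 ≈ 4,156.0131.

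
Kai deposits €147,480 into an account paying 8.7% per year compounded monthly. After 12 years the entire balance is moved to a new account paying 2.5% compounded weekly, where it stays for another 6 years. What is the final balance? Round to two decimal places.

€484,874.56

After 12 years at 8.7%: 147,480 × 2.82987825943 ≈ 417,350.4457.
Then 6 years at 2.5%: 417,350.4457 × 1.16179236384 ≈ 484,874.5609.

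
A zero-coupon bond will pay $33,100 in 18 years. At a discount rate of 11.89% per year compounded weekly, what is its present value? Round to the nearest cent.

Periodic rate = 11.89%/52 = 0.00228654; 936 periods.
P = 33,100/(1 + 0.1189/52)^936 ≈ 33,100/8.4803938953 ≈ 3,903.1206.

$3,903.12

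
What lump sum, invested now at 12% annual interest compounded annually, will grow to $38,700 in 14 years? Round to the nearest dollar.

$7,919

Growth factor = (1 + 0.12)^14 ≈ 4.8871122851.
P = 38,700/4.8871122851 ≈ 7,918.7867.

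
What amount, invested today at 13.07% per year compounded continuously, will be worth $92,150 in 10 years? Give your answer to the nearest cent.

$24,938.62

P = A·e^(−rt) = 92,150·e^(−1.307).
e^(−1.307) ≈ 0.27063073196, so P ≈ 24,938.6220.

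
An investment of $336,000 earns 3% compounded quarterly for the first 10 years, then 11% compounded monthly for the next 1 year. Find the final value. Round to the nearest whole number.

$505,471

Phase 1: 336,000·(1 + 0.0075)^40 ≈ 453,045.1337.
Phase 2: 453,045.1337·(1 + 0.11/12)^12 ≈ 505,470.9894.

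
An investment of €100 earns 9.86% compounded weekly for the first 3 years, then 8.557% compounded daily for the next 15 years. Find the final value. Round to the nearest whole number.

After 3 years at 9.86%: 100 × 1.34382485 ≈ 134.3825.
Then 15 years at 8.557%: 134.3825 × 3.60888755 ≈ 484.9713.

€485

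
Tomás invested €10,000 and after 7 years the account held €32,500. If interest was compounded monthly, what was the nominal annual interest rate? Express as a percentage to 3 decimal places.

16.957%

The 84-period growth factor is 32,500/10,000 = 3.25.
r/12 = 3.25^(1/84) − 1 ≈ 0.0141305, so r ≈ 12·0.0141305 = 16.95661%.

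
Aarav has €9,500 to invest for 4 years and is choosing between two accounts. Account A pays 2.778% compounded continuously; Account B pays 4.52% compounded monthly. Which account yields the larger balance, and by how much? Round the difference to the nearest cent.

Account B, by €762.28

A: e^(0.02778·4) = e^0.11112 ≈ 1.1175290023, so 9,500 × 1.1175290023 ≈ 10,616.5255.
B: (1 + 0.0452/12)^48 ≈ 1.1977686242, so 9,500 × 1.1977686242 ≈ 11,378.8019.
Difference ≈ 762.2764 in favor of B.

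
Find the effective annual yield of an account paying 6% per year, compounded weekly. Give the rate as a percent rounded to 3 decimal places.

EAR = (1 + 6%/52)^52 − 1 = (1 + 0.00115385)^52 − 1.
(1 + 0.00115385)^52 ≈ 1.0618, so EAR ≈ 6.17998%.

6.180%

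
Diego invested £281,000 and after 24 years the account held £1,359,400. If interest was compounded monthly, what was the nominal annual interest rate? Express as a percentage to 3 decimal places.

6.587%

The 288-period growth factor is 1,359,400/281,000 = 4.83772.
r/12 = 4.83772^(1/288) − 1 ≈ 0.00548877, so r ≈ 12·0.00548877 = 6.58653%.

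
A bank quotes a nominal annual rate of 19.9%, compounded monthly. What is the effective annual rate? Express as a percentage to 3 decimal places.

One year is 12 periods at 0.0165833 each: (1 + 0.0165833)^12 ≈ 1.218192.
EAR = 1.218192 − 1 ≈ 21.81922%.

21.819%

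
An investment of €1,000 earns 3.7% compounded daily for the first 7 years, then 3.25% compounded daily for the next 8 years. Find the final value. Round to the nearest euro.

€1,680

After 7 years at 3.7%: 1,000 × 1.295616798 ≈ 1,295.6168.
Then 8 years at 3.25%: 1,295.6168 × 1.296915075 ≈ 1,680.3050.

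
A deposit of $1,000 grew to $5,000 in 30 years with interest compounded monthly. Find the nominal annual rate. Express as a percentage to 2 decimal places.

The 360-period growth factor is 5,000/1,000 = 5.
r/12 = 5^(1/360) − 1 ≈ 0.00448067, so r ≈ 12·0.00448067 = 5.37680%.

5.38%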